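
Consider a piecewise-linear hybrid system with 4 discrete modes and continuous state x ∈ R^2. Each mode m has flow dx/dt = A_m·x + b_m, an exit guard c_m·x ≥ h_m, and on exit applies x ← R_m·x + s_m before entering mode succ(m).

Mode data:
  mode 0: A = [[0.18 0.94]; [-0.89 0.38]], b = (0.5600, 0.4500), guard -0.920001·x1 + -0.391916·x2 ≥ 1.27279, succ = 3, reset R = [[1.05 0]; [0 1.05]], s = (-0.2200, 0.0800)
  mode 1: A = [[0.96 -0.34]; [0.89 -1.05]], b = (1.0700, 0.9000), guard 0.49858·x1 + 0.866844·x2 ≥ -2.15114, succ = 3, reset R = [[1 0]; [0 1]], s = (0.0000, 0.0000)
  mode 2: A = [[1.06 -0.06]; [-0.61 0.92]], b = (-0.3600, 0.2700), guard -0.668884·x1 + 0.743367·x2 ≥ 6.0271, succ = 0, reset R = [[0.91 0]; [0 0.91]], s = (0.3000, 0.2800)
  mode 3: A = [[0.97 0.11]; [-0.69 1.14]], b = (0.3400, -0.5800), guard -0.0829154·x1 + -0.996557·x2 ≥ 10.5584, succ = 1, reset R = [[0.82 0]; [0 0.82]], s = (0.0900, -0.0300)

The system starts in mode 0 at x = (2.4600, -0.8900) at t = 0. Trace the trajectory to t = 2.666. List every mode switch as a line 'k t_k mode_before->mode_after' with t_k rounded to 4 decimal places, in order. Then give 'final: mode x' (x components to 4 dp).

1 1.4609 0->3
2 2.2339 3->1
final: 1 1.6851 -4.9538

Mode 0: guard c·x = 1.2728 hit at Δt = 1.4609 (t = 1.4609), x⁻ = (0.3024, -3.9575) → reset → x⁺ = (0.0975, -4.0753), jump to mode 3
Mode 3: guard c·x = 10.5584 hit at Δt = 0.7730 (t = 2.2339), x⁻ = (-0.2219, -10.5764) → reset → x⁺ = (-0.0920, -8.7027), jump to mode 1
Mode 1: flow for 0.4321 to horizon, guard not reached → x = (1.6851, -4.9538)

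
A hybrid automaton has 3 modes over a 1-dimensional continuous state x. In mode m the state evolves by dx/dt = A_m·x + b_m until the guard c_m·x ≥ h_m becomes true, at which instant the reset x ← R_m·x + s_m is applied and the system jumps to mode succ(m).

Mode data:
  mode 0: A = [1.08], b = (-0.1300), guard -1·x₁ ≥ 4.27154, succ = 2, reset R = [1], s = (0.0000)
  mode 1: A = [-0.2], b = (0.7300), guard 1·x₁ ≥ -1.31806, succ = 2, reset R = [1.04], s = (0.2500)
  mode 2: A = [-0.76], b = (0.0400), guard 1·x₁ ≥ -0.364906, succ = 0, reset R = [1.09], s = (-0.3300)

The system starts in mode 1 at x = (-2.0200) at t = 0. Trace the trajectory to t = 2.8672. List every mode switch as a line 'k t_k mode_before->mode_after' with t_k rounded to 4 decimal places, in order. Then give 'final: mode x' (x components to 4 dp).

1 0.6608 1->2
2 2.0204 2->0
final: 0 -1.9962

Mode 1: guard c·x = -1.3181 hit at Δt = 0.6608 (t = 0.6608), x⁻ = (-1.3181) → reset → x⁺ = (-1.1208), jump to mode 2
Mode 2: guard c·x = -0.3649 hit at Δt = 1.3596 (t = 2.0204), x⁻ = (-0.3649) → reset → x⁺ = (-0.7277), jump to mode 0
Mode 0: flow for 0.8468 to horizon, guard not reached → x = (-1.9962)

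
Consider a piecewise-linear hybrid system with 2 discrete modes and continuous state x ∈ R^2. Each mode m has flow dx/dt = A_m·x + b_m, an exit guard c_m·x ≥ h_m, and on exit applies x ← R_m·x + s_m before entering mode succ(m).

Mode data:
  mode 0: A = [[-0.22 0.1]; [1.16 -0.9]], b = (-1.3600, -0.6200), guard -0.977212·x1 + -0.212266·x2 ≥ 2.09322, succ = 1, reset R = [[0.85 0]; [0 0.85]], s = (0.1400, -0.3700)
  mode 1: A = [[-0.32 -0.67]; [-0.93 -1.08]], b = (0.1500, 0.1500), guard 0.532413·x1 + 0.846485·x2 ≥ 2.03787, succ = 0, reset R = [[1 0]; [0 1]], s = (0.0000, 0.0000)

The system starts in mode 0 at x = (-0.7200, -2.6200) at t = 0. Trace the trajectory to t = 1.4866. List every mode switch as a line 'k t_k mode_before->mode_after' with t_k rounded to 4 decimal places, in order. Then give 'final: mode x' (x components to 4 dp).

Mode 0: guard c·x = 2.0932 hit at Δt = 0.6582 (t = 0.6582), x⁻ = (-1.6079, -2.4591) → reset → x⁺ = (-1.2267, -2.4602), jump to mode 1
Mode 1: flow for 0.8284 to horizon, guard not reached → x = (-0.1872, -0.6535)

1 0.6582 0->1
final: 1 -0.1872 -0.6535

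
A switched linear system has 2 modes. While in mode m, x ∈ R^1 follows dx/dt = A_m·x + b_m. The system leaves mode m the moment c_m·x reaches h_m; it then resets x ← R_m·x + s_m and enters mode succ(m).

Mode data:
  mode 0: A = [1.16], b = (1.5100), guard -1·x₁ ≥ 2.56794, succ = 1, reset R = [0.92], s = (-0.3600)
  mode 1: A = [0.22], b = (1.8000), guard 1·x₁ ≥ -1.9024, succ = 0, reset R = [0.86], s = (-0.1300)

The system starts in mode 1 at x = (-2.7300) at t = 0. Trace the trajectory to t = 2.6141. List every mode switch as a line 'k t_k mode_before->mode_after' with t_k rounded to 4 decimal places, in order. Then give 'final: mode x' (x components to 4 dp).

1 0.6424 1->0
2 1.5072 0->1
3 2.1434 1->0
final: 0 -2.1034

Mode 1: guard c·x = -1.9024 hit at Δt = 0.6424 (t = 0.6424), x⁻ = (-1.9024) → reset → x⁺ = (-1.7661), jump to mode 0
Mode 0: guard c·x = 2.5679 hit at Δt = 0.8648 (t = 1.5072), x⁻ = (-2.5679) → reset → x⁺ = (-2.7225), jump to mode 1
Mode 1: guard c·x = -1.9024 hit at Δt = 0.6362 (t = 2.1434), x⁻ = (-1.9024) → reset → x⁺ = (-1.7661), jump to mode 0
Mode 0: flow for 0.4707 to horizon, guard not reached → x = (-2.1034)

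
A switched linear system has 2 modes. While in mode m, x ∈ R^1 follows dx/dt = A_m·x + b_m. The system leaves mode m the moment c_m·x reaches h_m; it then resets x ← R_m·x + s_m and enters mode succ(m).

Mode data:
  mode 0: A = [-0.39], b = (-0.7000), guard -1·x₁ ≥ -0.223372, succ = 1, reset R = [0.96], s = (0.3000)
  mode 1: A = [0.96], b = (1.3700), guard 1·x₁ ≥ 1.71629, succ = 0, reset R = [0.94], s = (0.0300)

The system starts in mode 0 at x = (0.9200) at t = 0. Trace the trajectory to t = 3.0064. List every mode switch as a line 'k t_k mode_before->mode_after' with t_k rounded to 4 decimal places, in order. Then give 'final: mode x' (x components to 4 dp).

Mode 0: guard c·x = -0.2234 hit at Δt = 0.7603 (t = 0.7603), x⁻ = (0.2234) → reset → x⁺ = (0.5144), jump to mode 1
Mode 1: guard c·x = 1.7163 hit at Δt = 0.5019 (t = 1.2622), x⁻ = (1.7163) → reset → x⁺ = (1.6433), jump to mode 0
Mode 0: guard c·x = -0.2234 hit at Δt = 1.3659 (t = 2.6281), x⁻ = (0.2234) → reset → x⁺ = (0.5144), jump to mode 1
Mode 1: flow for 0.3783 to horizon, guard not reached → x = (1.3645)

1 0.7603 0->1
2 1.2622 1->0
3 2.6281 0->1
final: 1 1.3645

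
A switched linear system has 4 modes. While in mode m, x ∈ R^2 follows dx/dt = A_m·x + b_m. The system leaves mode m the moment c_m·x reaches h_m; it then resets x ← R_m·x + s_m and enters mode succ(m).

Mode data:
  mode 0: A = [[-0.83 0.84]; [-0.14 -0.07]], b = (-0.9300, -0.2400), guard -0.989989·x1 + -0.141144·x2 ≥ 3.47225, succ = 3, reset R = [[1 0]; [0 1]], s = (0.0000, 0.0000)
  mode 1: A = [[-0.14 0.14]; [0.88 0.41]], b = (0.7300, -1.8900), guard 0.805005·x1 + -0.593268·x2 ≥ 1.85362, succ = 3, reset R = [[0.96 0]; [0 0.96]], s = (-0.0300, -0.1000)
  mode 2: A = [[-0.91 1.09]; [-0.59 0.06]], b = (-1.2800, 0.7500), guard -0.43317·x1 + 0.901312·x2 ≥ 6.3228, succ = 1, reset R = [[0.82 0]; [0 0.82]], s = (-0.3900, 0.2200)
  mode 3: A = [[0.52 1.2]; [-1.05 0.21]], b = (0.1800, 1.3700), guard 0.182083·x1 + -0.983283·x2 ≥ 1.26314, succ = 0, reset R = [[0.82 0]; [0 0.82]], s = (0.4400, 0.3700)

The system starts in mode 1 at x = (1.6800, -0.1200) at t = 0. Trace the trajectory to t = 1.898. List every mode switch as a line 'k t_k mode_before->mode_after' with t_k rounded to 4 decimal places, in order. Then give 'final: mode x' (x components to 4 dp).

1 0.7530 1->3
2 1.2214 3->0
final: 0 0.5182 -0.6252

Mode 1: guard c·x = 1.8536 hit at Δt = 0.7530 (t = 0.7530), x⁻ = (2.0062, -0.4023) → reset → x⁺ = (1.8959, -0.4862), jump to mode 3
Mode 3: guard c·x = 1.2631 hit at Δt = 0.4684 (t = 1.2214), x⁻ = (2.0862, -0.8983) → reset → x⁺ = (2.1507, -0.3666), jump to mode 0
Mode 0: flow for 0.6766 to horizon, guard not reached → x = (0.5182, -0.6252)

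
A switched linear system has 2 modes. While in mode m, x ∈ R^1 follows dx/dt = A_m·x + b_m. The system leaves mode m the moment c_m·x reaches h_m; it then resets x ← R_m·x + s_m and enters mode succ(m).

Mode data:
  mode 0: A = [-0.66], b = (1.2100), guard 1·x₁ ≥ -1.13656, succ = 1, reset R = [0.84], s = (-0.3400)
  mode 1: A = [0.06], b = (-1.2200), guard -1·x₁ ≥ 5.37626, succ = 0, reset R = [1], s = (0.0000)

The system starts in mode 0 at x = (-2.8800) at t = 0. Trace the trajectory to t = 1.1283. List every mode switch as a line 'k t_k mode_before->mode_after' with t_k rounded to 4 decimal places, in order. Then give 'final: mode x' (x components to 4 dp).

1 0.6998 0->1
final: 1 -1.8580

Mode 0: guard c·x = -1.1366 hit at Δt = 0.6998 (t = 0.6998), x⁻ = (-1.1366) → reset → x⁺ = (-1.2947), jump to mode 1
Mode 1: flow for 0.4285 to horizon, guard not reached → x = (-1.8580)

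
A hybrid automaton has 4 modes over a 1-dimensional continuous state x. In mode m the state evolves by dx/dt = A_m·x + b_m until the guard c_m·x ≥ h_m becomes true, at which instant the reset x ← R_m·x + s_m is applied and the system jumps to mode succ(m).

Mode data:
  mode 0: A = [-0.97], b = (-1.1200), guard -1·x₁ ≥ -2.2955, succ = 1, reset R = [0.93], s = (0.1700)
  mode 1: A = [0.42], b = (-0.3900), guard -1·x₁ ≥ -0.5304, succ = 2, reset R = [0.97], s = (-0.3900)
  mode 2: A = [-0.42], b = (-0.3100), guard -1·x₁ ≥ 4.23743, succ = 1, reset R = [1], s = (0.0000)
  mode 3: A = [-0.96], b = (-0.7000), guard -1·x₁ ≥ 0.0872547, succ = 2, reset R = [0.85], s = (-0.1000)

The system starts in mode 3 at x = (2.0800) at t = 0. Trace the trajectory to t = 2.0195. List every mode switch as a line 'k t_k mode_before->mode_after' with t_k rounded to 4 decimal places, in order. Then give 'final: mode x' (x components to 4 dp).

Mode 3: guard c·x = 0.0873 hit at Δt = 1.5377 (t = 1.5377), x⁻ = (-0.0873) → reset → x⁺ = (-0.1742), jump to mode 2
Mode 2: flow for 0.4818 to horizon, guard not reached → x = (-0.2775)

1 1.5377 3->2
final: 2 -0.2775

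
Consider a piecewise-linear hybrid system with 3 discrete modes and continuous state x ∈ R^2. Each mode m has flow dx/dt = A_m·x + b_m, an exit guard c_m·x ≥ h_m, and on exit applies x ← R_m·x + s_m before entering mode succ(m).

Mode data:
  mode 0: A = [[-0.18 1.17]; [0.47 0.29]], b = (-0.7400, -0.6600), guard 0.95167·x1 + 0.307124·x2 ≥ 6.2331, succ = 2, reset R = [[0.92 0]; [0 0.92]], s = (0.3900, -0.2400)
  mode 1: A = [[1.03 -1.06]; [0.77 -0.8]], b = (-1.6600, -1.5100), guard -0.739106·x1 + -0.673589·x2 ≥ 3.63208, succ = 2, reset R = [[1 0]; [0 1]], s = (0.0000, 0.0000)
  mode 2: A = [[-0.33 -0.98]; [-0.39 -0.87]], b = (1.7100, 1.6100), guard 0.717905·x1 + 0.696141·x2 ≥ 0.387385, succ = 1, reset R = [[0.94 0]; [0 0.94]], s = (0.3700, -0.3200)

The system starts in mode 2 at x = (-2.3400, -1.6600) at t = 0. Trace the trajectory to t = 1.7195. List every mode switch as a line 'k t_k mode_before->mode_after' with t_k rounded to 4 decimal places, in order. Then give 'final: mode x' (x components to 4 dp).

1 0.9972 2->1
final: 1 -0.7860 -0.8158

Mode 2: guard c·x = 0.3874 hit at Δt = 0.9972 (t = 0.9972), x⁻ = (-0.0228, 0.5800) → reset → x⁺ = (0.3486, 0.2252), jump to mode 1
Mode 1: flow for 0.7223 to horizon, guard not reached → x = (-0.7860, -0.8158)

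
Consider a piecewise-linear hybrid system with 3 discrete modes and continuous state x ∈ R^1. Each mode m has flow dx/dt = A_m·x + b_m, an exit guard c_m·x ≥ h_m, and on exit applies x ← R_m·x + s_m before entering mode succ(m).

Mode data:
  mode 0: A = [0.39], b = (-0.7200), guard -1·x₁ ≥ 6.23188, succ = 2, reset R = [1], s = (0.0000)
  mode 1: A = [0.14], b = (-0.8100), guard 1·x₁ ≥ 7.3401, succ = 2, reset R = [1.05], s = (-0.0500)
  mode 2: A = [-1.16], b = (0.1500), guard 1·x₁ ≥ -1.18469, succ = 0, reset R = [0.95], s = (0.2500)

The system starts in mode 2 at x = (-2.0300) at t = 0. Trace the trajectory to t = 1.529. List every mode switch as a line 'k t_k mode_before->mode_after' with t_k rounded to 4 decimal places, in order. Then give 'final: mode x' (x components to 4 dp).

Mode 2: guard c·x = -1.1847 hit at Δt = 0.4282 (t = 0.4282), x⁻ = (-1.1847) → reset → x⁺ = (-0.8755), jump to mode 0
Mode 0: flow for 1.1008 to horizon, guard not reached → x = (-2.3348)

1 0.4282 2->0
final: 0 -2.3348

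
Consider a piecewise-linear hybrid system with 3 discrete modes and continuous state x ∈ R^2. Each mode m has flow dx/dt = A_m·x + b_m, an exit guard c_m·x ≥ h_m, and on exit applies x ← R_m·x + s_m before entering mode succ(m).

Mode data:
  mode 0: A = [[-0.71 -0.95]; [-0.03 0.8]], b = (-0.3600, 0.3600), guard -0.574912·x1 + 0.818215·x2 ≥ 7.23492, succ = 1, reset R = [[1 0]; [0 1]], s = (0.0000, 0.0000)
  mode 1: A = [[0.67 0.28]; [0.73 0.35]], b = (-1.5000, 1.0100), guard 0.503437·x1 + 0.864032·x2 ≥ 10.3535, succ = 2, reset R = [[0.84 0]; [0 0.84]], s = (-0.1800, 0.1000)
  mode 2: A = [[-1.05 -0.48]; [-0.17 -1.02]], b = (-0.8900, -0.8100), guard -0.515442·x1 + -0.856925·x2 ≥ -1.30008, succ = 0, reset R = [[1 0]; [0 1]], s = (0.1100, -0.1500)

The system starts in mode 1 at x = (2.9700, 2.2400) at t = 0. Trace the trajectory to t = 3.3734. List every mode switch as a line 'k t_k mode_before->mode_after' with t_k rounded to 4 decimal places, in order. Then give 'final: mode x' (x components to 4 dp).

1 1.0994 1->2
2 2.2275 2->0
final: 0 -2.5047 4.4448

Mode 1: guard c·x = 10.3535 hit at Δt = 1.0994 (t = 1.0994), x⁻ = (5.8749, 8.5597) → reset → x⁺ = (4.7549, 7.2901), jump to mode 2
Mode 2: guard c·x = -1.3001 hit at Δt = 1.1281 (t = 2.2275), x⁻ = (-0.1947, 1.6343) → reset → x⁺ = (-0.0847, 1.4843), jump to mode 0
Mode 0: flow for 1.1459 to horizon, guard not reached → x = (-2.5047, 4.4448)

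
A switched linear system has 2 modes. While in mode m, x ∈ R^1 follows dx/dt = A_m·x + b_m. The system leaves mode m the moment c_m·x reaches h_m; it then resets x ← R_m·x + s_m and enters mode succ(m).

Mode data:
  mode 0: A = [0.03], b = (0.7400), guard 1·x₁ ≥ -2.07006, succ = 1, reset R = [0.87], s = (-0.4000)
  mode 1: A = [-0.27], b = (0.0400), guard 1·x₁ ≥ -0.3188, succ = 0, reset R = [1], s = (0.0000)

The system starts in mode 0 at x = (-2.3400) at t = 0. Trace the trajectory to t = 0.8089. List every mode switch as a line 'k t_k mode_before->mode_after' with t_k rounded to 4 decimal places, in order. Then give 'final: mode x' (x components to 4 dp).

1 0.4006 0->1
final: 1 -1.9557

Mode 0: guard c·x = -2.0701 hit at Δt = 0.4006 (t = 0.4006), x⁻ = (-2.0701) → reset → x⁺ = (-2.2010), jump to mode 1
Mode 1: flow for 0.4083 to horizon, guard not reached → x = (-1.9557)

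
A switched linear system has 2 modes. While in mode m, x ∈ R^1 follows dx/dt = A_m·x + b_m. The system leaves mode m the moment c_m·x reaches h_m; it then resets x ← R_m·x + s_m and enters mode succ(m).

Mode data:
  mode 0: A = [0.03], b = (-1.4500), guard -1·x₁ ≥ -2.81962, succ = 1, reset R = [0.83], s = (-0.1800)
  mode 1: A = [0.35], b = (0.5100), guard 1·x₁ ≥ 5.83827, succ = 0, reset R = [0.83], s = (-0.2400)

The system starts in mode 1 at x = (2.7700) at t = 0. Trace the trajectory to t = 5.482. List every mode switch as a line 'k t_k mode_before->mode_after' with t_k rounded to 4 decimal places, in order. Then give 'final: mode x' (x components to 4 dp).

1 1.5592 1->0
2 2.8937 0->1
3 4.8979 1->0
final: 0 3.8328

Mode 1: guard c·x = 5.8383 hit at Δt = 1.5592 (t = 1.5592), x⁻ = (5.8383) → reset → x⁺ = (4.6058), jump to mode 0
Mode 0: guard c·x = -2.8196 hit at Δt = 1.3345 (t = 2.8937), x⁻ = (2.8196) → reset → x⁺ = (2.1603), jump to mode 1
Mode 1: guard c·x = 5.8383 hit at Δt = 2.0042 (t = 4.8979), x⁻ = (5.8383) → reset → x⁺ = (4.6058), jump to mode 0
Mode 0: flow for 0.5841 to horizon, guard not reached → x = (3.8328)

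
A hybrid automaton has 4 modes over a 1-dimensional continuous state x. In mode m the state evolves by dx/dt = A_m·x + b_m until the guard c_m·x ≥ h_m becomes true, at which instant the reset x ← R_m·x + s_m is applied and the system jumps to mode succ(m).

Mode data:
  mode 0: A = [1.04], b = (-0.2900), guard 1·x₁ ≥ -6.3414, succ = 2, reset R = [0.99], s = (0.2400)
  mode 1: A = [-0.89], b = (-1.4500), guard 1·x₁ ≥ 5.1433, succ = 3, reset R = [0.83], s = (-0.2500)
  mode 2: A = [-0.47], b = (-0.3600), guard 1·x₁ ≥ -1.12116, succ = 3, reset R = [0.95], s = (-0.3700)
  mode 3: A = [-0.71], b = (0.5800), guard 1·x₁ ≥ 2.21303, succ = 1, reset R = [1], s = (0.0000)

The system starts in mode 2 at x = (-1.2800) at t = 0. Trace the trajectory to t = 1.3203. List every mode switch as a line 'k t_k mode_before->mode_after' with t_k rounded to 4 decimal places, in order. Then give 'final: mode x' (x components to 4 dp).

Mode 2: guard c·x = -1.1212 hit at Δt = 0.7864 (t = 0.7864), x⁻ = (-1.1212) → reset → x⁺ = (-1.4351), jump to mode 3
Mode 3: flow for 0.5339 to horizon, guard not reached → x = (-0.7246)

1 0.7864 2->3
final: 3 -0.7246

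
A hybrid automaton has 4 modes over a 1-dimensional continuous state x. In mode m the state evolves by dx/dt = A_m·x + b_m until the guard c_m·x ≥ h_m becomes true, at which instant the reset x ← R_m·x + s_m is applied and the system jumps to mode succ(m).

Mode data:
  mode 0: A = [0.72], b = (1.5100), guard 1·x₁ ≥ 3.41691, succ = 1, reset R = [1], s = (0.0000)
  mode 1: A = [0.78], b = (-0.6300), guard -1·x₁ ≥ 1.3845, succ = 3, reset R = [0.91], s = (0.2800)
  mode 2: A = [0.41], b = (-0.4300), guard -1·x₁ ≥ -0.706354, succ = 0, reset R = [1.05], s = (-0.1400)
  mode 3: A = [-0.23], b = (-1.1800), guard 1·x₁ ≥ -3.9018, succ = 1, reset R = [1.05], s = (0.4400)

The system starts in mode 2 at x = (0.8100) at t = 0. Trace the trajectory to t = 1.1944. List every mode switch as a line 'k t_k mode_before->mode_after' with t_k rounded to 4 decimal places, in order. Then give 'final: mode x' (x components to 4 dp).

Mode 2: guard c·x = -0.7064 hit at Δt = 0.8793 (t = 0.8793), x⁻ = (0.7064) → reset → x⁺ = (0.6017), jump to mode 0
Mode 0: flow for 0.3151 to horizon, guard not reached → x = (1.2890)

1 0.8793 2->0
final: 0 1.2890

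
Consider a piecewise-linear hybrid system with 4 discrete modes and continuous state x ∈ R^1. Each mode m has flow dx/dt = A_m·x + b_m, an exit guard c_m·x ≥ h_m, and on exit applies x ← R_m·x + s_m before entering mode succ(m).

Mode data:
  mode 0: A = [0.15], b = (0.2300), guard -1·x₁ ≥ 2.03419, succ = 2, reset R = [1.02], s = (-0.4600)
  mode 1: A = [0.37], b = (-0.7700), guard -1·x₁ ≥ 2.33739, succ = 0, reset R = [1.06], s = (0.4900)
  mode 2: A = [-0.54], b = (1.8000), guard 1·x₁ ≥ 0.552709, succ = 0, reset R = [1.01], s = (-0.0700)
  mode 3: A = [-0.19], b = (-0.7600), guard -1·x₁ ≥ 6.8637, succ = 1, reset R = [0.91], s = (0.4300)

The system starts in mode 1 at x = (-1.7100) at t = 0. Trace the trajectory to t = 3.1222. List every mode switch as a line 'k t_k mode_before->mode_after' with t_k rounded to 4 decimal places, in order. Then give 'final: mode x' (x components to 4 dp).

Mode 1: guard c·x = 2.3374 hit at Δt = 0.4139 (t = 0.4139), x⁻ = (-2.3374) → reset → x⁺ = (-1.9876), jump to mode 0
Mode 0: guard c·x = 2.0342 hit at Δt = 0.6504 (t = 1.0643), x⁻ = (-2.0342) → reset → x⁺ = (-2.5349), jump to mode 2
Mode 2: guard c·x = 0.5527 hit at Δt = 1.3831 (t = 2.4474), x⁻ = (0.5527) → reset → x⁺ = (0.4882), jump to mode 0
Mode 0: flow for 0.6748 to horizon, guard not reached → x = (0.7036)

1 0.4139 1->0
2 1.0643 0->2
3 2.4474 2->0
final: 0 0.7036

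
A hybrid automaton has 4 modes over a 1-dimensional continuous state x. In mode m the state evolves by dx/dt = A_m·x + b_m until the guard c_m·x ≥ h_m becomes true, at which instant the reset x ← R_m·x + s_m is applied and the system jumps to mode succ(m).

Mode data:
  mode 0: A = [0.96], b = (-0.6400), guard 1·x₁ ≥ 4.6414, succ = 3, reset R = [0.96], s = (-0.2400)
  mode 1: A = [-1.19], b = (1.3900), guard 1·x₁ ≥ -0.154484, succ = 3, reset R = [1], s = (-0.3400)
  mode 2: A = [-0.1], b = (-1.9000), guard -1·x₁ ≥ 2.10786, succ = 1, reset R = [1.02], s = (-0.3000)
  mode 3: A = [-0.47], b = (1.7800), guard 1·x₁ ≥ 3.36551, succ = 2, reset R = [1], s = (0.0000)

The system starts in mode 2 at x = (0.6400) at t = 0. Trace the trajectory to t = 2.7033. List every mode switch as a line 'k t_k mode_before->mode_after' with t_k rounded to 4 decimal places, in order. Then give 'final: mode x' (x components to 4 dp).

1 1.5072 2->1
2 2.3529 1->3
final: 3 0.1557

Mode 2: guard c·x = 2.1079 hit at Δt = 1.5072 (t = 1.5072), x⁻ = (-2.1079) → reset → x⁺ = (-2.4500), jump to mode 1
Mode 1: guard c·x = -0.1545 hit at Δt = 0.8457 (t = 2.3529), x⁻ = (-0.1545) → reset → x⁺ = (-0.4945), jump to mode 3
Mode 3: flow for 0.3504 to horizon, guard not reached → x = (0.1557)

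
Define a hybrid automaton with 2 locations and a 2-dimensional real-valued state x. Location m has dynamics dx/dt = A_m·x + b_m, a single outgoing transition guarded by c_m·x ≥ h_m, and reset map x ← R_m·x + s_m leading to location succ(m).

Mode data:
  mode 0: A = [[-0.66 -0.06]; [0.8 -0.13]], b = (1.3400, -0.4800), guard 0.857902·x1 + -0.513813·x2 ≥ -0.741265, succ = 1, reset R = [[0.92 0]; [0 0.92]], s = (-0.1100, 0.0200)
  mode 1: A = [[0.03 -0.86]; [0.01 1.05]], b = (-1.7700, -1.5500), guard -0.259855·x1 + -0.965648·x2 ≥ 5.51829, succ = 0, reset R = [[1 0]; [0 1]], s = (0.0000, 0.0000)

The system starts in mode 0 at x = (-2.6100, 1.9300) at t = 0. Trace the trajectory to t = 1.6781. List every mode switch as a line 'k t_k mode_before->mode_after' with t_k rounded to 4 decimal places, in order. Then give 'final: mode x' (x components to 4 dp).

Mode 0: guard c·x = -0.7413 hit at Δt = 0.8518 (t = 0.8518), x⁻ = (-0.6514, 0.3550) → reset → x⁺ = (-0.7093, 0.3466), jump to mode 1
Mode 1: flow for 0.8263 to horizon, guard not reached → x = (-1.9737, -1.2313)

1 0.8518 0->1
final: 1 -1.9737 -1.2313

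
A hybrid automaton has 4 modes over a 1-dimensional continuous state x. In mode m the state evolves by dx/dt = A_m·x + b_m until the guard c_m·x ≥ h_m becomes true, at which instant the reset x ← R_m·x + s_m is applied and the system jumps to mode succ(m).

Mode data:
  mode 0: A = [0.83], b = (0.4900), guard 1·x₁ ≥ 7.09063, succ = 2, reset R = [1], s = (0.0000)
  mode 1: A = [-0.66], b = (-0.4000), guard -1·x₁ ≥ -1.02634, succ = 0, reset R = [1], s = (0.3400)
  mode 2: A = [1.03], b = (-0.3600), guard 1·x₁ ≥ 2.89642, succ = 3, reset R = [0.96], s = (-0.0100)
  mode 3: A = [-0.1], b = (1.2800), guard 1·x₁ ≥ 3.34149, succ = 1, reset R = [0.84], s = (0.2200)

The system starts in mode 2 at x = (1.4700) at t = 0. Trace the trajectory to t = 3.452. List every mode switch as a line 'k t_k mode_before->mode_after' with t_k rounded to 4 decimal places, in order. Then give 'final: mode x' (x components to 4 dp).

Mode 2: guard c·x = 2.8964 hit at Δt = 0.7972 (t = 0.7972), x⁻ = (2.8964) → reset → x⁺ = (2.7706), jump to mode 3
Mode 3: guard c·x = 3.3415 hit at Δt = 0.5861 (t = 1.3833), x⁻ = (3.3415) → reset → x⁺ = (3.0269), jump to mode 1
Mode 1: guard c·x = -1.0263 hit at Δt = 1.2121 (t = 2.5954), x⁻ = (1.0263) → reset → x⁺ = (1.3663), jump to mode 0
Mode 0: flow for 0.8566 to horizon, guard not reached → x = (3.3935)

1 0.7972 2->3
2 1.3833 3->1
3 2.5954 1->0
final: 0 3.3935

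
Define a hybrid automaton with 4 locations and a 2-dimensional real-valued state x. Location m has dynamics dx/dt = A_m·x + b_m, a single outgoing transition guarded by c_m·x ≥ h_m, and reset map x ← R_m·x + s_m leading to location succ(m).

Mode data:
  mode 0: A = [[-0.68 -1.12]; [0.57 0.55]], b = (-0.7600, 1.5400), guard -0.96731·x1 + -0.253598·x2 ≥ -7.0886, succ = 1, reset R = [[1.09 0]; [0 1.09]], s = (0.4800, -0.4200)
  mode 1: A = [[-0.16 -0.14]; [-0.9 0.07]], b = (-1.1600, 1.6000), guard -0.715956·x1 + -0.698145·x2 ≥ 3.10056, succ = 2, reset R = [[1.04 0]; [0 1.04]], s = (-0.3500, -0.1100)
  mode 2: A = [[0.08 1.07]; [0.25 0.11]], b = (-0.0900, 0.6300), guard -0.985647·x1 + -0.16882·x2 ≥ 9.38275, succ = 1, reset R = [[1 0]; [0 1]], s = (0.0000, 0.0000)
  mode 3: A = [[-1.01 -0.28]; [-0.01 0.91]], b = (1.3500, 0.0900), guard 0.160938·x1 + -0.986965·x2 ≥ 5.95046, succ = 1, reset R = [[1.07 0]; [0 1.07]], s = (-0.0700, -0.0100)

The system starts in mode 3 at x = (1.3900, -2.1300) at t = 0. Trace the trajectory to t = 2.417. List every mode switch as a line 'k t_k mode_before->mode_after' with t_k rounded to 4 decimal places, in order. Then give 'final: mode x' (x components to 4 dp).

Mode 3: guard c·x = 5.9505 hit at Δt = 1.1062 (t = 1.1062), x⁻ = (2.0890, -5.6884) → reset → x⁺ = (2.1653, -6.0966), jump to mode 1
Mode 1: guard c·x = 3.1006 hit at Δt = 0.4386 (t = 1.5448), x⁻ = (1.8979, -6.3875) → reset → x⁺ = (1.6238, -6.7530), jump to mode 2
Mode 2: flow for 0.8722 to horizon, guard not reached → x = (-4.9669, -7.2100)

1 1.1062 3->1
2 1.5448 1->2
final: 2 -4.9669 -7.2100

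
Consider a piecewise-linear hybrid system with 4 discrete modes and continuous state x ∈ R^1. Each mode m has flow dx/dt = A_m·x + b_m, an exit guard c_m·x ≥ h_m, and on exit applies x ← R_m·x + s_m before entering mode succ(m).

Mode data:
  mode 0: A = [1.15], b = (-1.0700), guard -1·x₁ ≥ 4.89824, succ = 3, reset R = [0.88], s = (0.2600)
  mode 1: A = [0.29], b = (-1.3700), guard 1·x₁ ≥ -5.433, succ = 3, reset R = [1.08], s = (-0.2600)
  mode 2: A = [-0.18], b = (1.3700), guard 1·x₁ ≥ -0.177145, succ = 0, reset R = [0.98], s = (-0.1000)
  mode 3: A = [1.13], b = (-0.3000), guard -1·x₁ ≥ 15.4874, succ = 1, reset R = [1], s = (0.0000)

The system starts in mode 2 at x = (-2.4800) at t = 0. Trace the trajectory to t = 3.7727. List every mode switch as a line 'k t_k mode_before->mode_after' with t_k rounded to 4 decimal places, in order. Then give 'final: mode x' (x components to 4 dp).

Mode 2: guard c·x = -0.1771 hit at Δt = 1.4391 (t = 1.4391), x⁻ = (-0.1771) → reset → x⁺ = (-0.2736), jump to mode 0
Mode 0: guard c·x = 4.8982 hit at Δt = 1.3714 (t = 2.8105), x⁻ = (-4.8982) → reset → x⁺ = (-4.0505), jump to mode 3
Mode 3: flow for 0.9622 to horizon, guard not reached → x = (-12.5365)

1 1.4391 2->0
2 2.8105 0->3
final: 3 -12.5365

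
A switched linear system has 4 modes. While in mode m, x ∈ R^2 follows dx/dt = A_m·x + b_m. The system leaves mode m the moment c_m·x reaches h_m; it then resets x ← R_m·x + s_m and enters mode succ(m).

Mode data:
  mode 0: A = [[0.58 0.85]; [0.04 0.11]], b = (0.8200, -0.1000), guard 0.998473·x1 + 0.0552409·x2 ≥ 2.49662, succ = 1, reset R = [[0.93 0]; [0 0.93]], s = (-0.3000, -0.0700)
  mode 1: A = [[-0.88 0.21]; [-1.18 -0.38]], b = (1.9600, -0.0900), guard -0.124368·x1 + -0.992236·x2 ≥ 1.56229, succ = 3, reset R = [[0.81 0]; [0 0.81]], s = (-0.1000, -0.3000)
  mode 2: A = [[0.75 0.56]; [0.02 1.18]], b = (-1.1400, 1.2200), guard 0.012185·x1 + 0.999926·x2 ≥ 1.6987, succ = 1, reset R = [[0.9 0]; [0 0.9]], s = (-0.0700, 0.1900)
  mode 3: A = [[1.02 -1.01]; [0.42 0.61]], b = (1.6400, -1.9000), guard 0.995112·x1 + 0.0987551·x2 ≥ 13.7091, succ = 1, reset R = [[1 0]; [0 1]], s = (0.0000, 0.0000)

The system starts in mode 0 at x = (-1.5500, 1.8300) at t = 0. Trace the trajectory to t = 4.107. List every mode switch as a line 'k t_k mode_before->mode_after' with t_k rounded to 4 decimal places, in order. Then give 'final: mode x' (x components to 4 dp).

Mode 0: guard c·x = 2.4966 hit at Δt = 1.5807 (t = 1.5807), x⁻ = (2.3893, 2.0082) → reset → x⁺ = (1.9221, 1.7976), jump to mode 1
Mode 1: guard c·x = 1.5623 hit at Δt = 1.4584 (t = 3.0391), x⁻ = (2.0482, -1.8312) → reset → x⁺ = (1.5591, -1.7833), jump to mode 3
Mode 3: flow for 1.0679 to horizon, guard not reached → x = (12.7650, -2.8250)

1 1.5807 0->1
2 3.0391 1->3
final: 3 12.7650 -2.8250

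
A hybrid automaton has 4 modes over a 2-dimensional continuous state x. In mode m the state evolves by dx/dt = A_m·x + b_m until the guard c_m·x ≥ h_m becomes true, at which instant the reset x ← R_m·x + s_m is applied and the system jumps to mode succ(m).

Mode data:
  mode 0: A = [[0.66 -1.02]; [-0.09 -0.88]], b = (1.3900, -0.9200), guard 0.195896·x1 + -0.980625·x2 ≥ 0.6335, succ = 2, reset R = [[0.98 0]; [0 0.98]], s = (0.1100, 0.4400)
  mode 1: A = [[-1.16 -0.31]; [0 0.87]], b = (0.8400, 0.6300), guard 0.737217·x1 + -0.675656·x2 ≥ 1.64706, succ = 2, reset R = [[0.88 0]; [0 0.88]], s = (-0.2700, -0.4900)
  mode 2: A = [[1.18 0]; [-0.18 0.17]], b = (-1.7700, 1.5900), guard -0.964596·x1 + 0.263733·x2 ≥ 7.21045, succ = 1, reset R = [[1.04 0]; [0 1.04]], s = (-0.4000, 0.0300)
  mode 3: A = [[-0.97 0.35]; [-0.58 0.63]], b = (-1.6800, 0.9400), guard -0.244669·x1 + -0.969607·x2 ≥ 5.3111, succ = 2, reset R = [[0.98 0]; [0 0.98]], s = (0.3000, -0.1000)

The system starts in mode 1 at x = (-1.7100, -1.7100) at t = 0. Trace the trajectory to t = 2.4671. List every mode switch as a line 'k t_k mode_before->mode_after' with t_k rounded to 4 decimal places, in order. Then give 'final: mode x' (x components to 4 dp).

Mode 1: guard c·x = 1.6471 hit at Δt = 0.6834 (t = 0.6834), x⁻ = (-0.0669, -2.5107) → reset → x⁺ = (-0.3289, -2.6995), jump to mode 2
Mode 2: guard c·x = 7.2104 hit at Δt = 1.3530 (t = 2.0364), x⁻ = (-7.5273, -0.1909) → reset → x⁺ = (-8.2284, -0.1686), jump to mode 1
Mode 1: flow for 0.4307 to horizon, guard not reached → x = (-4.7038, 0.0840)

1 0.6834 1->2
2 2.0364 2->1
final: 1 -4.7038 0.0840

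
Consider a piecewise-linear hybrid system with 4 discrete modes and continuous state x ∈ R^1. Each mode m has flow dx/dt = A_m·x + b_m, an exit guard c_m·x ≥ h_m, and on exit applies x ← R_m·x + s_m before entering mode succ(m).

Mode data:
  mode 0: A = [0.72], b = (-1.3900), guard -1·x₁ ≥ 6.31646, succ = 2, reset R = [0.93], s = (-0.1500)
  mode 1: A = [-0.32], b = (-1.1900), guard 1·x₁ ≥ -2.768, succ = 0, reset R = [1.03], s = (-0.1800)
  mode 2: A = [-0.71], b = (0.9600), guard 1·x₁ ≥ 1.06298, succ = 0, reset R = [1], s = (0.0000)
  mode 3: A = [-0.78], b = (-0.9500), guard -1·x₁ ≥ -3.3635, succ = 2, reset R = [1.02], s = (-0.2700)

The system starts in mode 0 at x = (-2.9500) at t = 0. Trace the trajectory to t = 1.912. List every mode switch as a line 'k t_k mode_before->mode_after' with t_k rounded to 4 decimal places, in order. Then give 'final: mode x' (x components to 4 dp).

1 0.7286 0->2
final: 2 -1.8317

Mode 0: guard c·x = 6.3165 hit at Δt = 0.7286 (t = 0.7286), x⁻ = (-6.3165) → reset → x⁺ = (-6.0243), jump to mode 2
Mode 2: flow for 1.1834 to horizon, guard not reached → x = (-1.8317)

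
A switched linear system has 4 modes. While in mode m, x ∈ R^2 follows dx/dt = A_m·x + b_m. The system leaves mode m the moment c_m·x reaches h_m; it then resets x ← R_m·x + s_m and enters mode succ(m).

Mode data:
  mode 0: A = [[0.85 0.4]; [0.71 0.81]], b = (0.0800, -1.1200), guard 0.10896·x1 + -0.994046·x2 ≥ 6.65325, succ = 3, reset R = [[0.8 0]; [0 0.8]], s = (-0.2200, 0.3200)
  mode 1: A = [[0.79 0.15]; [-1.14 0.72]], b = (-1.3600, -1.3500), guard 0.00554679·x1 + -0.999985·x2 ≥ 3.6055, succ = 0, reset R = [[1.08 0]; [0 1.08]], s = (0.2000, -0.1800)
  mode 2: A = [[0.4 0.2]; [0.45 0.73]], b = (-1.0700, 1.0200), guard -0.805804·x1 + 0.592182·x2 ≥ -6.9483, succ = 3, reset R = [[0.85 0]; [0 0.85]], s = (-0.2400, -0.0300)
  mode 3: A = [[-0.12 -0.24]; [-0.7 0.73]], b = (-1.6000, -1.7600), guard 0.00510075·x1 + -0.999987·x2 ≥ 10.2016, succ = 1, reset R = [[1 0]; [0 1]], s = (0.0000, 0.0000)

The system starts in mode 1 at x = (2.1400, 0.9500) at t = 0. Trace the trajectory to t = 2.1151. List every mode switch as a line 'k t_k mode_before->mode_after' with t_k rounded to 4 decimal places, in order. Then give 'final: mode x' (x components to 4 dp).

Mode 1: guard c·x = 3.6055 hit at Δt = 0.9565 (t = 0.9565), x⁻ = (2.4508, -3.5920) → reset → x⁺ = (2.8469, -4.0593), jump to mode 0
Mode 0: guard c·x = 6.6532 hit at Δt = 0.7488 (t = 1.7053), x⁻ = (3.3771, -6.3229) → reset → x⁺ = (2.4817, -4.7383), jump to mode 3
Mode 3: flow for 0.4098 to horizon, guard not reached → x = (2.3291, -8.0278)

1 0.9565 1->0
2 1.7053 0->3
final: 3 2.3291 -8.0278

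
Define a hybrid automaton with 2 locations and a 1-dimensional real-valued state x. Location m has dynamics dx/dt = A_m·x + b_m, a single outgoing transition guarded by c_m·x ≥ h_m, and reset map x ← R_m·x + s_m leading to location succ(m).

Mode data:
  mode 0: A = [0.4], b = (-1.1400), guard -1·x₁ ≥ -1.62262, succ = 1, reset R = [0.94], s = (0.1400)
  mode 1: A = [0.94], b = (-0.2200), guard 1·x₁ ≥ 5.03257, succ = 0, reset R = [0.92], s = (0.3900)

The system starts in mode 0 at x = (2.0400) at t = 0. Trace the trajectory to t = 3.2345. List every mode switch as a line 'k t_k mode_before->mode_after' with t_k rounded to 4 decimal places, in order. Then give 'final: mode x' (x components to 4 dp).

1 1.0390 0->1
2 2.3260 1->0
final: 0 5.9709

Mode 0: guard c·x = -1.6226 hit at Δt = 1.0390 (t = 1.0390), x⁻ = (1.6226) → reset → x⁺ = (1.6653), jump to mode 1
Mode 1: guard c·x = 5.0326 hit at Δt = 1.2870 (t = 2.3260), x⁻ = (5.0326) → reset → x⁺ = (5.0200), jump to mode 0
Mode 0: flow for 0.9085 to horizon, guard not reached → x = (5.9709)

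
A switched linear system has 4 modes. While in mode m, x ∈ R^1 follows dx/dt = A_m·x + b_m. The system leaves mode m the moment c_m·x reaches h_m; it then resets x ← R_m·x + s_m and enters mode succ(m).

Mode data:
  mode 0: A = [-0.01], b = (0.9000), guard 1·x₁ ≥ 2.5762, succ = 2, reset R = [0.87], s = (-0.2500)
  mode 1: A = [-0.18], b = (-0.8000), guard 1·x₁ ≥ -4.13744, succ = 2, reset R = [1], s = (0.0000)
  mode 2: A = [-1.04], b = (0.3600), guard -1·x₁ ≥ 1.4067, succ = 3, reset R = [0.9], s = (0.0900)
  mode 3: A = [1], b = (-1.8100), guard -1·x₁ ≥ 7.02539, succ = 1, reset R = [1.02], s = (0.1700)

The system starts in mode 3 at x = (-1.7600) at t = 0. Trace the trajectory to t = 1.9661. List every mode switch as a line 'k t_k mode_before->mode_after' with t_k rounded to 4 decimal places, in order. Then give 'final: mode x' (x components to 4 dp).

1 0.9062 3->1
final: 1 -6.5527

Mode 3: guard c·x = 7.0254 hit at Δt = 0.9062 (t = 0.9062), x⁻ = (-7.0254) → reset → x⁺ = (-6.9959), jump to mode 1
Mode 1: flow for 1.0599 to horizon, guard not reached → x = (-6.5527)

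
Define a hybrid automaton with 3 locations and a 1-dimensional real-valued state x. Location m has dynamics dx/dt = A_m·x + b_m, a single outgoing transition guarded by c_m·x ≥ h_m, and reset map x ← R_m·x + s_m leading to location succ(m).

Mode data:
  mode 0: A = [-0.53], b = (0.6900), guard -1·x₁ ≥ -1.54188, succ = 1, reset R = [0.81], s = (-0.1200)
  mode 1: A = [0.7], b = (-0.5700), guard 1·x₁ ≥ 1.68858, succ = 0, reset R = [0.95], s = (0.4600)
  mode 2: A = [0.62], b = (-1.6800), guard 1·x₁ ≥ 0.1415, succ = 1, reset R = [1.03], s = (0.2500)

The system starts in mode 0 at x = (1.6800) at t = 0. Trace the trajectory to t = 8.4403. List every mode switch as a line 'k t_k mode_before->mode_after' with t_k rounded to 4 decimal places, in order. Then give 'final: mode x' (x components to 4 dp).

1 0.8577 0->1
2 2.3177 1->0
3 4.4982 0->1
4 5.9582 1->0
5 8.1388 0->1
final: 1 1.2029

Mode 0: guard c·x = -1.5419 hit at Δt = 0.8577 (t = 0.8577), x⁻ = (1.5419) → reset → x⁺ = (1.1289), jump to mode 1
Mode 1: guard c·x = 1.6886 hit at Δt = 1.4600 (t = 2.3177), x⁻ = (1.6886) → reset → x⁺ = (2.0642), jump to mode 0
Mode 0: guard c·x = -1.5419 hit at Δt = 2.1805 (t = 4.4982), x⁻ = (1.5419) → reset → x⁺ = (1.1289), jump to mode 1
Mode 1: guard c·x = 1.6886 hit at Δt = 1.4600 (t = 5.9582), x⁻ = (1.6886) → reset → x⁺ = (2.0642), jump to mode 0
Mode 0: guard c·x = -1.5419 hit at Δt = 2.1805 (t = 8.1388), x⁻ = (1.5419) → reset → x⁺ = (1.1289), jump to mode 1
Mode 1: flow for 0.3015 to horizon, guard not reached → x = (1.2029)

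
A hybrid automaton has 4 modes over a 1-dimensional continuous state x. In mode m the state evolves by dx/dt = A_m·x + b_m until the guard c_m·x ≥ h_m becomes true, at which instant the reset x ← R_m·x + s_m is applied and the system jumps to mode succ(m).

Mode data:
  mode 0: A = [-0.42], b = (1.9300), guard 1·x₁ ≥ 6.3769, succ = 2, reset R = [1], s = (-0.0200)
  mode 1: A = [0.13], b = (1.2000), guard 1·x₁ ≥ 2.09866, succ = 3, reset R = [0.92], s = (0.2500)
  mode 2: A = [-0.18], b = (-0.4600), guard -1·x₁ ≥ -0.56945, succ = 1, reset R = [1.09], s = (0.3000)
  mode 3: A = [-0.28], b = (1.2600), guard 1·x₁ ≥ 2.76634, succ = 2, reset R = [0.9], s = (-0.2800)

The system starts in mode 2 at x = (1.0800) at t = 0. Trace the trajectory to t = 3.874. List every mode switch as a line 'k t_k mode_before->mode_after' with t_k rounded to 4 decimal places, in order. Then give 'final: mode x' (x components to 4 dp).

Mode 2: guard c·x = -0.5695 hit at Δt = 0.8407 (t = 0.8407), x⁻ = (0.5695) → reset → x⁺ = (0.9207), jump to mode 1
Mode 1: guard c·x = 2.0987 hit at Δt = 0.8445 (t = 1.6852), x⁻ = (2.0987) → reset → x⁺ = (2.1808), jump to mode 3
Mode 3: guard c·x = 2.7663 hit at Δt = 1.0393 (t = 2.7245), x⁻ = (2.7663) → reset → x⁺ = (2.2097), jump to mode 2
Mode 2: flow for 1.1495 to horizon, guard not reached → x = (1.3190)

1 0.8407 2->1
2 1.6852 1->3
3 2.7245 3->2
final: 2 1.3190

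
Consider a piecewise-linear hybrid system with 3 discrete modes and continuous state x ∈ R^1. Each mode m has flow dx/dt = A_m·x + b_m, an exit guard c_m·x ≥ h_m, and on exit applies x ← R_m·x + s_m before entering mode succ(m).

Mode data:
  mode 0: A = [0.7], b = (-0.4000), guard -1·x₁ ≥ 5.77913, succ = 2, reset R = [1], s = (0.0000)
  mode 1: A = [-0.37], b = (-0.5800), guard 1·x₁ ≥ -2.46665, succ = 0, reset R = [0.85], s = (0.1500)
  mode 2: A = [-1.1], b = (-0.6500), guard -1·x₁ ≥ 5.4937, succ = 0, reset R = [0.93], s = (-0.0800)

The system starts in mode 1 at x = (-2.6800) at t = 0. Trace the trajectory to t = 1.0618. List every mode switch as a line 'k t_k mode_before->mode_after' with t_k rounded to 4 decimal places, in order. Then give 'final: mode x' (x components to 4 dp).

Mode 1: guard c·x = -2.4667 hit at Δt = 0.5755 (t = 0.5755), x⁻ = (-2.4667) → reset → x⁺ = (-1.9467), jump to mode 0
Mode 0: flow for 0.4863 to horizon, guard not reached → x = (-2.9678)

1 0.5755 1->0
final: 0 -2.9678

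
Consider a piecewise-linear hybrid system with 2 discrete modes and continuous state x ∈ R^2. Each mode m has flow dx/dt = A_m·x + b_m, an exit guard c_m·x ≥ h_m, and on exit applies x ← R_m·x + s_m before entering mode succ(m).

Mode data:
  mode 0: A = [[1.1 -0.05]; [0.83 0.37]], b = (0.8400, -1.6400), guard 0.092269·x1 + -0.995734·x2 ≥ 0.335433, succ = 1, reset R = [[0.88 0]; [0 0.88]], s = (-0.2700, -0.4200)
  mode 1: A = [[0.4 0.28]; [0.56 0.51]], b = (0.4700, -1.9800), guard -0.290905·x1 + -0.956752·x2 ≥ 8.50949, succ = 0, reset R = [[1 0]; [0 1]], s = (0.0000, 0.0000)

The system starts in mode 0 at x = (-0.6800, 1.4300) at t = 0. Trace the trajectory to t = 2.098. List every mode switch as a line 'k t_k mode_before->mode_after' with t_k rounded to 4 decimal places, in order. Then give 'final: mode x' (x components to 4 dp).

Mode 0: guard c·x = 0.3354 hit at Δt = 0.9248 (t = 0.9248), x⁻ = (-0.5898, -0.3915) → reset → x⁺ = (-0.7891, -0.7645), jump to mode 1
Mode 1: flow for 1.1732 to horizon, guard not reached → x = (-1.6770, -5.4972)

1 0.9248 0->1
final: 1 -1.6770 -5.4972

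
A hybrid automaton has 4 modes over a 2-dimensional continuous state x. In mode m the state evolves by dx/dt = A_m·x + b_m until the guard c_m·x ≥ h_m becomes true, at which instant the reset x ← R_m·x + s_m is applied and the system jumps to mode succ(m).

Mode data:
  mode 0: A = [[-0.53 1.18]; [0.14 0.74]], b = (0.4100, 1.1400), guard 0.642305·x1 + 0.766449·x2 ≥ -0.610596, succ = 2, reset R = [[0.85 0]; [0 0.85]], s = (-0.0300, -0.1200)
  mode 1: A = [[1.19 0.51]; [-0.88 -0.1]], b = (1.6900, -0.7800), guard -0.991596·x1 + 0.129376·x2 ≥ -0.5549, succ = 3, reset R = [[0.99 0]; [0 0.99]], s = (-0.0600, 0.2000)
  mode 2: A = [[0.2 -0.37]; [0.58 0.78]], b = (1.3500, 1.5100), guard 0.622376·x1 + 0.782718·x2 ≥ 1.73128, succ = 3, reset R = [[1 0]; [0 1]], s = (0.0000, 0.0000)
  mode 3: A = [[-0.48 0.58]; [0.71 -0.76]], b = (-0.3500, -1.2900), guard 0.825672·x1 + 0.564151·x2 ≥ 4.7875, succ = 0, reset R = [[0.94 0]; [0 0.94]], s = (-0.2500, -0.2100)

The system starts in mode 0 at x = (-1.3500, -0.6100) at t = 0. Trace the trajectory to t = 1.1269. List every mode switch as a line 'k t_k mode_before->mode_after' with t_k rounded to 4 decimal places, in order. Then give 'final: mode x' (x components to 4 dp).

1 0.7834 0->2
final: 2 -0.3635 0.2467

Mode 0: guard c·x = -0.6106 hit at Δt = 0.7834 (t = 0.7834), x⁻ = (-0.8879, -0.0526) → reset → x⁺ = (-0.7847, -0.1647), jump to mode 2
Mode 2: flow for 0.3435 to horizon, guard not reached → x = (-0.3635, 0.2467)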